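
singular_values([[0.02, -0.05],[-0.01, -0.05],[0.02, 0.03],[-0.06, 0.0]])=[0.08, 0.07]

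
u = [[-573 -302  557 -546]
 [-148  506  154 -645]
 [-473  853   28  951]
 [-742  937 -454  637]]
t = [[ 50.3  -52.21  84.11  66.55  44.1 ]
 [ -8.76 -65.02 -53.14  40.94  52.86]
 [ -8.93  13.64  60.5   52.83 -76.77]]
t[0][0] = 50.3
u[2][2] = 28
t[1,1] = -65.02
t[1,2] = -53.14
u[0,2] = 557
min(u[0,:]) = -573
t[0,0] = 50.3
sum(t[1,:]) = -33.120000000000005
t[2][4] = -76.77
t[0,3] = 66.55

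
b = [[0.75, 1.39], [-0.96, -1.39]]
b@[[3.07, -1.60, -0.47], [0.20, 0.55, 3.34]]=[[2.58, -0.44, 4.29], [-3.23, 0.77, -4.19]]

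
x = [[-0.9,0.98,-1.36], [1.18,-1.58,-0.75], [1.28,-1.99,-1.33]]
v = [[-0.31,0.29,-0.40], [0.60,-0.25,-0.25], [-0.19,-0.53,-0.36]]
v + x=[[-1.21, 1.27, -1.76], [1.78, -1.83, -1.00], [1.09, -2.52, -1.69]]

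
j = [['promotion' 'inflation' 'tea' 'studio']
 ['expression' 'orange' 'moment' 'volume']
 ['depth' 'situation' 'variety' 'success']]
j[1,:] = ['expression', 'orange', 'moment', 'volume']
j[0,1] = 'inflation'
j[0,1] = 'inflation'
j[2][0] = 'depth'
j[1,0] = 'expression'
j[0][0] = 'promotion'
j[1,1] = 'orange'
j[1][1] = 'orange'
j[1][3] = 'volume'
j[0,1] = 'inflation'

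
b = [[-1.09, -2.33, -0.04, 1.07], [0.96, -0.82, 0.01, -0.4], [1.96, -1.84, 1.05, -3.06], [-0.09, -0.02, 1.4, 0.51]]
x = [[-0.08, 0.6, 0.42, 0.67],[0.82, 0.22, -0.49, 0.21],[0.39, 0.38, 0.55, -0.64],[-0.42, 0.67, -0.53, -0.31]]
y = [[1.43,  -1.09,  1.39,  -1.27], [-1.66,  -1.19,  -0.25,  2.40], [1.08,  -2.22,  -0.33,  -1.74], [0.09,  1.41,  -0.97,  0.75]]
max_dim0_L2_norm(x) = 1.0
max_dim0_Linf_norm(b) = 3.06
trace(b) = -0.35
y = x @ b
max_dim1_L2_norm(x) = 1.0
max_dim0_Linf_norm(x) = 0.82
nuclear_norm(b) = 9.27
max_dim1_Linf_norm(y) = 2.4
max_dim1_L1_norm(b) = 7.91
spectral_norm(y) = 4.37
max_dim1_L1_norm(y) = 5.5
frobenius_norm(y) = 5.43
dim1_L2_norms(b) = [2.79, 1.32, 4.21, 1.49]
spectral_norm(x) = 1.00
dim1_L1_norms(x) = [1.77, 1.74, 1.96, 1.93]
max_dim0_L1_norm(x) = 1.99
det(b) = 11.45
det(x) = 1.00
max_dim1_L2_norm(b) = 4.21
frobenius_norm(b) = 5.43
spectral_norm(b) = 4.36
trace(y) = 0.66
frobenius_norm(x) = 2.00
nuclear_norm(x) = 4.00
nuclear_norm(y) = 9.29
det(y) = 11.59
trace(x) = 0.38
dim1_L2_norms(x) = [1.0, 1.0, 1.0, 1.0]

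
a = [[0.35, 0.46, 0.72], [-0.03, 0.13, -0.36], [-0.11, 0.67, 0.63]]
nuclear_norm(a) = 1.94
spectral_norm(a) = 1.27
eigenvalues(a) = [(0.31+0j), (0.4+0.52j), (0.4-0.52j)]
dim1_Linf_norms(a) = [0.72, 0.36, 0.67]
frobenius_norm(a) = 1.36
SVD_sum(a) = [[0.12, 0.54, 0.70], [-0.03, -0.13, -0.16], [0.12, 0.53, 0.7]] + [[0.12, -0.13, 0.08], [-0.16, 0.17, -0.10], [-0.16, 0.18, -0.11]] + [[0.1, 0.06, -0.06], [0.15, 0.09, -0.09], [-0.07, -0.04, 0.04]]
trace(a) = 1.11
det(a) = 0.14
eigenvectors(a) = [[0.94+0.00j, -0.73+0.00j, -0.73-0.00j], [(0.25+0j), 0.37-0.05j, 0.37+0.05j], [(-0.21+0j), -0.28-0.50j, -0.28+0.50j]]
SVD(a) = [[-0.7, -0.48, 0.53], [0.16, 0.61, 0.78], [-0.69, 0.63, -0.35]] @ diag([1.2725024781221383, 0.4153239452550307, 0.25698922870582386]) @ [[-0.14, -0.60, -0.79], [-0.62, 0.67, -0.41], [0.77, 0.43, -0.46]]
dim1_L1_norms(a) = [1.53, 0.52, 1.41]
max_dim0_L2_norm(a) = 1.02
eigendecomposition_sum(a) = [[(0.21-0j), 0.38+0.00j, -0.04-0.00j], [(0.05-0j), (0.1+0j), (-0.01-0j)], [-0.05+0.00j, -0.08-0.00j, (0.01+0j)]] + [[0.07+0.09j, 0.04-0.53j, (0.38-0.24j)], [-0.04-0.04j, (0.01+0.27j), (-0.18+0.15j)], [(-0.03+0.08j), 0.38-0.18j, 0.31+0.17j]] + [[0.07-0.09j, (0.04+0.53j), (0.38+0.24j)], [(-0.04+0.04j), 0.01-0.27j, (-0.18-0.15j)], [(-0.03-0.08j), 0.38+0.18j, (0.31-0.17j)]]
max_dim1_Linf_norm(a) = 0.72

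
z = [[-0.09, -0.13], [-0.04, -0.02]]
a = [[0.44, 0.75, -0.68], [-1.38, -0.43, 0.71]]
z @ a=[[0.14,-0.01,-0.03], [0.01,-0.02,0.01]]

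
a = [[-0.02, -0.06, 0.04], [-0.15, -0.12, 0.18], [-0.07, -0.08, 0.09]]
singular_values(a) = [0.3, 0.04, 0.0]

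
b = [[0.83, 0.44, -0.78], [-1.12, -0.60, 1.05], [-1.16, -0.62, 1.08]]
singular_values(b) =[2.67, 0.01, 0.0]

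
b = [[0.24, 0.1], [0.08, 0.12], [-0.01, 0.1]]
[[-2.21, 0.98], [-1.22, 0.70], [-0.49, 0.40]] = b@[[-6.85, 2.33],[-5.63, 4.24]]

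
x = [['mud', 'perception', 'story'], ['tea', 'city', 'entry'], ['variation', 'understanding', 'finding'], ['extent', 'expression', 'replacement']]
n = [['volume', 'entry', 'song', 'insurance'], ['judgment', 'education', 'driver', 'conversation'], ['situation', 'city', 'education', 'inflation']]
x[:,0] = ['mud', 'tea', 'variation', 'extent']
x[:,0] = ['mud', 'tea', 'variation', 'extent']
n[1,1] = 'education'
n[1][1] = 'education'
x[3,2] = 'replacement'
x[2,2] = 'finding'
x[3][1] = 'expression'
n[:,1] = ['entry', 'education', 'city']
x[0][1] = 'perception'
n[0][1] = 'entry'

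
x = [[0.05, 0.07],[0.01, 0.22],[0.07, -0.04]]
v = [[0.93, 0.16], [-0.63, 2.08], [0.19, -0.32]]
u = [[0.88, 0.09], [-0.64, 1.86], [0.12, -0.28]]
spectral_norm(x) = 0.23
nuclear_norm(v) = 3.15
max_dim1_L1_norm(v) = 2.71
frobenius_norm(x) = 0.25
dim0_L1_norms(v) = [1.75, 2.56]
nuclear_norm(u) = 2.86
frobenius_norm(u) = 2.18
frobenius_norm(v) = 2.40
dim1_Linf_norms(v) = [0.93, 2.08, 0.32]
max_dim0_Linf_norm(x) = 0.22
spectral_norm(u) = 2.00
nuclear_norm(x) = 0.32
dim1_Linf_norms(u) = [0.88, 1.86, 0.28]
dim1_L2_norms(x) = [0.09, 0.22, 0.08]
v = x + u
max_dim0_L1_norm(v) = 2.56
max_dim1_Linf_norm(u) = 1.86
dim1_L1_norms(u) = [0.97, 2.5, 0.4]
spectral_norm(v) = 2.21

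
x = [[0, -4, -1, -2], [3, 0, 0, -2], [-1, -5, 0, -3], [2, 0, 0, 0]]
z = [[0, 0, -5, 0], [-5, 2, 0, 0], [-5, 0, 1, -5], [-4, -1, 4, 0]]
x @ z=[[33, -6, -9, 5], [8, 2, -23, 0], [37, -7, -7, 0], [0, 0, -10, 0]]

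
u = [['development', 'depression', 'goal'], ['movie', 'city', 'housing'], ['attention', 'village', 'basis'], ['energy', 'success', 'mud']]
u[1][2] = 'housing'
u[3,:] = ['energy', 'success', 'mud']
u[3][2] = 'mud'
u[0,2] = 'goal'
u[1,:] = ['movie', 'city', 'housing']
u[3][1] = 'success'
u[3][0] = 'energy'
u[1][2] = 'housing'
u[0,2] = 'goal'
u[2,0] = 'attention'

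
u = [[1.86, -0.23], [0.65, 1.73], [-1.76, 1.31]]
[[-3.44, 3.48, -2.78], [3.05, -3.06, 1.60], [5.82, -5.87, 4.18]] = u@[[-1.56, 1.58, -1.32], [2.35, -2.36, 1.42]]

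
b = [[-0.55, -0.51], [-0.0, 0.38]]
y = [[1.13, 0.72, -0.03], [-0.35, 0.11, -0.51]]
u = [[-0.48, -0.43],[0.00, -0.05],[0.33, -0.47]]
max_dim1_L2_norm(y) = 1.34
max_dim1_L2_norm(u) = 0.64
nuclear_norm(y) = 1.94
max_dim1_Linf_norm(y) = 1.13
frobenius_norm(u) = 0.86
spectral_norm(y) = 1.36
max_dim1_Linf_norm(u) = 0.48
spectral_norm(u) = 0.66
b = y @ u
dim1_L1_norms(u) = [0.91, 0.05, 0.8]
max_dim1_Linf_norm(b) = 0.55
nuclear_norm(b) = 1.06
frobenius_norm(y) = 1.48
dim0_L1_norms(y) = [1.48, 0.83, 0.54]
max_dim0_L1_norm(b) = 0.89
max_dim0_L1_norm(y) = 1.48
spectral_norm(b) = 0.80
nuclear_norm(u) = 1.22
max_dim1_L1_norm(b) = 1.06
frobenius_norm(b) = 0.84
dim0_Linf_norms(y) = [1.13, 0.72, 0.51]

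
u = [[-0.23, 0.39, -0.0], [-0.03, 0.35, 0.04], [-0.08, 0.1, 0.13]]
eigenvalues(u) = [-0.22, 0.13, 0.34]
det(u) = -0.01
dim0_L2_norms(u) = [0.25, 0.53, 0.14]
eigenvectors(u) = [[0.98,  0.22,  -0.56], [0.04,  0.20,  -0.81], [0.22,  -0.95,  -0.18]]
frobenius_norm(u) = 0.60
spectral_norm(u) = 0.58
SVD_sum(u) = [[-0.17, 0.41, 0.04], [-0.13, 0.31, 0.03], [-0.05, 0.12, 0.01]] + [[-0.03, -0.01, 0.02], [0.07, 0.03, -0.04], [-0.07, -0.03, 0.04]] + [[-0.03, -0.01, -0.06], [0.03, 0.01, 0.05], [0.04, 0.01, 0.07]]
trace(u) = 0.25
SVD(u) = [[-0.77, 0.29, -0.56], [-0.59, -0.66, 0.47], [-0.23, 0.69, 0.68]] @ diag([0.5753553229761307, 0.12996998801084056, 0.12399215515303363]) @ [[0.37, -0.92, -0.09], [-0.79, -0.37, 0.49], [0.48, 0.11, 0.87]]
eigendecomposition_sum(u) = [[-0.22, 0.15, -0.02], [-0.01, 0.01, -0.0], [-0.05, 0.03, -0.00]] + [[0.01,0.0,-0.03],[0.01,0.0,-0.03],[-0.03,-0.01,0.12]] + [[-0.02, 0.24, 0.05], [-0.03, 0.34, 0.07], [-0.01, 0.07, 0.01]]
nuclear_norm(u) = 0.83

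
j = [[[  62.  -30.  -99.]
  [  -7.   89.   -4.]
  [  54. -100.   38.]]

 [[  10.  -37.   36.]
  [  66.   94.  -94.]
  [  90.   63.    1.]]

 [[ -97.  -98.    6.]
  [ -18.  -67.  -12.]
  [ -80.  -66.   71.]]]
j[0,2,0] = 54.0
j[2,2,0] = -80.0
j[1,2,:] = [90.0, 63.0, 1.0]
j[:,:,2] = [[-99.0, -4.0, 38.0], [36.0, -94.0, 1.0], [6.0, -12.0, 71.0]]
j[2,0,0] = -97.0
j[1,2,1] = 63.0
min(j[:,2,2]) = 1.0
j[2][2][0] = -80.0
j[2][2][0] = -80.0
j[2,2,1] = -66.0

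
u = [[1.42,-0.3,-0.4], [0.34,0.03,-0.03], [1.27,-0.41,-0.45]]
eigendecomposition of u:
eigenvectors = [[-0.76,0.14,0.11],[-0.25,-0.47,-0.56],[-0.60,0.87,0.82]]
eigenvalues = [1.01, -0.02, 0.01]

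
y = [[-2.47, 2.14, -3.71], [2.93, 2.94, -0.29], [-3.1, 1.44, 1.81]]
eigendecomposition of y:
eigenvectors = [[(0.85+0j), -0.24-0.18j, -0.24+0.18j], [-0.29+0.00j, (-0.88+0j), (-0.88-0j)], [0.44+0.00j, -0.14+0.35j, (-0.14-0.35j)]]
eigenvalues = [(-5.13+0j), (3.7+0.72j), (3.7-0.72j)]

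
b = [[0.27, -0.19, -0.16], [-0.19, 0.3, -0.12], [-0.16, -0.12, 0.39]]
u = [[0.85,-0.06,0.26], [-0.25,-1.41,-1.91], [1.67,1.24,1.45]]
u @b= [[0.2, -0.21, -0.03],  [0.51, -0.15, -0.54],  [-0.02, -0.12, 0.15]]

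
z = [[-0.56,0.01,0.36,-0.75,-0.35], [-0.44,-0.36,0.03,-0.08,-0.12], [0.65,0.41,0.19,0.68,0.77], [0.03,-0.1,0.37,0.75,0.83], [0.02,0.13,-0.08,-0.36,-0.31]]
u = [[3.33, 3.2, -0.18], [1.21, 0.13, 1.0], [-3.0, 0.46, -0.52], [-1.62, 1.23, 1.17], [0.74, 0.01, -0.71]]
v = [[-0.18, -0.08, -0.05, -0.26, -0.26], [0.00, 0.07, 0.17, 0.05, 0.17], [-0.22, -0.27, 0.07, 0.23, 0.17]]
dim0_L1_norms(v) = [0.4, 0.42, 0.29, 0.54, 0.6]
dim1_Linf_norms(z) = [0.75, 0.44, 0.77, 0.83, 0.36]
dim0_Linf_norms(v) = [0.22, 0.27, 0.17, 0.26, 0.26]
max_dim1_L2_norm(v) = 0.46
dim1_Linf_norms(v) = [0.26, 0.17, 0.27]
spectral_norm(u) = 5.31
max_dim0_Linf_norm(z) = 0.83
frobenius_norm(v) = 0.67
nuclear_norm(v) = 1.08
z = u @ v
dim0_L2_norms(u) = [4.97, 3.46, 1.78]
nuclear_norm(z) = 3.37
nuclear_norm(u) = 10.00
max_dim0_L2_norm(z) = 1.31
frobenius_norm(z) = 2.19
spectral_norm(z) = 1.94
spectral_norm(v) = 0.52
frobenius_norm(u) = 6.32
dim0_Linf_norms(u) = [3.33, 3.2, 1.17]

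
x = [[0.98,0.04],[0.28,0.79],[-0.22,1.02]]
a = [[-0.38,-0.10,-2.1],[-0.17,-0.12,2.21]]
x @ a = [[-0.38, -0.10, -1.97], [-0.24, -0.12, 1.16], [-0.09, -0.1, 2.72]]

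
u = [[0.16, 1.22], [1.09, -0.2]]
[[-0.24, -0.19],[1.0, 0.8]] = u@[[0.86, 0.69], [-0.31, -0.25]]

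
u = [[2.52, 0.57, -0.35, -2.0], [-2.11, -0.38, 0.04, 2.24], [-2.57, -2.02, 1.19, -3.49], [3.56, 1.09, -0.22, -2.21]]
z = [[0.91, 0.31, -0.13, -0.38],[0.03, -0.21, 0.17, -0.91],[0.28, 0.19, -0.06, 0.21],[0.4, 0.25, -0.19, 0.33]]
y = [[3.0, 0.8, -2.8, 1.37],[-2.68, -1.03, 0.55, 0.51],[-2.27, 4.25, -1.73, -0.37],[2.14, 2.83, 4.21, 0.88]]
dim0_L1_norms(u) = [10.76, 4.06, 1.8, 9.94]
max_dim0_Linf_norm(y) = 4.25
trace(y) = 1.12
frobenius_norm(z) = 1.59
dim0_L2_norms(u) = [5.48, 2.4, 1.26, 5.11]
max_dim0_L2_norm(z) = 1.06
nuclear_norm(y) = 17.16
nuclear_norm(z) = 2.30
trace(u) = 1.12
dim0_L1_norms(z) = [1.62, 0.96, 0.55, 1.83]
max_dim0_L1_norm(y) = 10.09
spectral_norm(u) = 6.25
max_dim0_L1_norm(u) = 10.76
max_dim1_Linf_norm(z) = 0.91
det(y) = 193.98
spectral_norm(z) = 1.15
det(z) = 0.00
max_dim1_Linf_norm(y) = 4.25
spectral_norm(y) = 5.71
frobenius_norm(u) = 7.97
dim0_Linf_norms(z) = [0.91, 0.31, 0.19, 0.91]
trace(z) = 0.97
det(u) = 0.04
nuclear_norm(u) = 11.43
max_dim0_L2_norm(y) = 5.37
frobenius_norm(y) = 9.25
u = y @ z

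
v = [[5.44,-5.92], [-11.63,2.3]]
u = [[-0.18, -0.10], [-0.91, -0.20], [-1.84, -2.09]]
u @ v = [[0.18,0.84],[-2.62,4.93],[14.3,6.09]]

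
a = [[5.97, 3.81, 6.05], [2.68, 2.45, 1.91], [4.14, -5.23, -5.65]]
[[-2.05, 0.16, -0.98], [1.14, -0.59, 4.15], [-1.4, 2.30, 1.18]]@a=[[-15.87, -2.29, -6.56], [22.41, -18.81, -17.68], [2.69, -5.87, -10.74]]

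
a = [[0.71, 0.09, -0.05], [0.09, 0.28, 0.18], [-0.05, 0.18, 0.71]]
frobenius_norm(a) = 1.08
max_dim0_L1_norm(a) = 0.94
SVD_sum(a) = [[0.07,-0.06,-0.21], [-0.06,0.06,0.20], [-0.21,0.2,0.65]] + [[0.63,0.19,0.15],[0.19,0.06,0.04],[0.15,0.04,0.04]] + [[0.01, -0.03, 0.01], [-0.03, 0.16, -0.06], [0.01, -0.06, 0.02]]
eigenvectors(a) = [[-0.19, 0.94, -0.30],[0.92, 0.28, 0.28],[-0.34, 0.22, 0.91]]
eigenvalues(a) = [0.19, 0.73, 0.78]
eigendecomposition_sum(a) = [[0.01, -0.03, 0.01], [-0.03, 0.16, -0.06], [0.01, -0.06, 0.02]] + [[0.63,0.19,0.15],  [0.19,0.06,0.04],  [0.15,0.04,0.04]] + [[0.07,-0.06,-0.21], [-0.06,0.06,0.20], [-0.21,0.2,0.65]]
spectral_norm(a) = 0.78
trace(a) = 1.70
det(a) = 0.11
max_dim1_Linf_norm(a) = 0.71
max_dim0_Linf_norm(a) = 0.71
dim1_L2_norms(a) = [0.72, 0.34, 0.73]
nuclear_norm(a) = 1.70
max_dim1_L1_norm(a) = 0.94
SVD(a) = [[-0.3, 0.94, -0.19], [0.28, 0.28, 0.92], [0.91, 0.22, -0.34]] @ diag([0.7804658621094632, 0.7250042483797188, 0.19452988951081776]) @ [[-0.3, 0.28, 0.91],[0.94, 0.28, 0.22],[-0.19, 0.92, -0.34]]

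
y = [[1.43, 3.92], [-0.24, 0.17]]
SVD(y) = [[-1.0,-0.02],  [-0.02,1.00]] @ diag([4.17340715822713, 0.2836770904717867]) @ [[-0.34,-0.94], [-0.94,0.34]]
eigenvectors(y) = [[0.97+0.00j, (0.97-0j)], [-0.16+0.18j, (-0.16-0.18j)]]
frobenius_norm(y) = 4.18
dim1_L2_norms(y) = [4.17, 0.29]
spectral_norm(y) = 4.17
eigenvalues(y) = [(0.8+0.74j), (0.8-0.74j)]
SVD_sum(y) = [[1.43, 3.92], [0.03, 0.07]] + [[0.00, -0.00], [-0.27, 0.10]]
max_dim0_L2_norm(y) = 3.92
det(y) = 1.18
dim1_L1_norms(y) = [5.35, 0.41]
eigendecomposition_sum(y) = [[(0.72+0.03j), 1.96-2.13j], [-0.12+0.13j, (0.09+0.71j)]] + [[(0.72-0.03j), 1.96+2.13j], [-0.12-0.13j, 0.09-0.71j]]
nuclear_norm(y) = 4.46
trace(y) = 1.60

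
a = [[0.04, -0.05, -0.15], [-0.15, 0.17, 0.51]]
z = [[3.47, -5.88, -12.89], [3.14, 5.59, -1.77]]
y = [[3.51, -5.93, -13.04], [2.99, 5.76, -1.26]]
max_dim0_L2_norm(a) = 0.53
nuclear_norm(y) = 21.35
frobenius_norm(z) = 16.03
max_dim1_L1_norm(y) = 22.48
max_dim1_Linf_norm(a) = 0.51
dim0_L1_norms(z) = [6.61, 11.47, 14.66]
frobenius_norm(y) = 16.16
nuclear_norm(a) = 0.59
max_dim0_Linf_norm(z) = 12.89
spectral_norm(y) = 14.76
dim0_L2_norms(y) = [4.61, 8.27, 13.1]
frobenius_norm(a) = 0.58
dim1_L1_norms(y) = [22.48, 10.01]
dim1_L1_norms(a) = [0.24, 0.83]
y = a + z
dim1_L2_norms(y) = [14.75, 6.61]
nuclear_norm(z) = 21.24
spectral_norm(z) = 14.59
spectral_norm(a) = 0.58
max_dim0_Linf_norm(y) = 13.04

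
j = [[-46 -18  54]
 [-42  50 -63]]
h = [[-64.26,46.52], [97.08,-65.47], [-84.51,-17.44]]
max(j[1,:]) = 50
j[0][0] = -46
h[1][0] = 97.08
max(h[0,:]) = 46.52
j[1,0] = -42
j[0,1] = -18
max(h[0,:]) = 46.52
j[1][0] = -42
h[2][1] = -17.44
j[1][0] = -42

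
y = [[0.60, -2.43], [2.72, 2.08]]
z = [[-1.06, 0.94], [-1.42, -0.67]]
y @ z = [[2.81, 2.19],[-5.84, 1.16]]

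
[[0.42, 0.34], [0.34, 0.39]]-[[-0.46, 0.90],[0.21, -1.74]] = [[0.88, -0.56], [0.13, 2.13]]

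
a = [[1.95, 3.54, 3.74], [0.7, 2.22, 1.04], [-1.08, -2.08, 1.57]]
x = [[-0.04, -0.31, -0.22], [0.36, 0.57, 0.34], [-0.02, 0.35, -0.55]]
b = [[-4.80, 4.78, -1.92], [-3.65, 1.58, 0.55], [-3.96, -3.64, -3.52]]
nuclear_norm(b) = 16.10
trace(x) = -0.02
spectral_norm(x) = 0.84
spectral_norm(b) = 8.16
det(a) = 6.67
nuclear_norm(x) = 1.62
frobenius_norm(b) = 10.34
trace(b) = -6.74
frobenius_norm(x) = 1.07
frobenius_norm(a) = 6.69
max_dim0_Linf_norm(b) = 4.8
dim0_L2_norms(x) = [0.36, 0.74, 0.68]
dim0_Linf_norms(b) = [4.8, 4.78, 3.52]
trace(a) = 5.74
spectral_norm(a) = 6.08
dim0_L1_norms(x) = [0.42, 1.23, 1.11]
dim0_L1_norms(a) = [3.73, 7.84, 6.35]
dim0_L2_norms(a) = [2.34, 4.67, 4.19]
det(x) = -0.07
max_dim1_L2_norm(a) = 5.51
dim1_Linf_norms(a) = [3.74, 2.22, 2.08]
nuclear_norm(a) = 9.25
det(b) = -92.26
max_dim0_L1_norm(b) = 12.41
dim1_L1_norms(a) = [9.23, 3.96, 4.73]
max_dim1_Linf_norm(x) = 0.57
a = b @ x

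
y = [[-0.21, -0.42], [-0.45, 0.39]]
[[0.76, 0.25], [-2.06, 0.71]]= y @ [[2.09, -1.46], [-2.86, 0.13]]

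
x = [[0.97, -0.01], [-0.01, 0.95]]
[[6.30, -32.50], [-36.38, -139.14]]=x @ [[6.10, -35.02],[-38.23, -146.83]]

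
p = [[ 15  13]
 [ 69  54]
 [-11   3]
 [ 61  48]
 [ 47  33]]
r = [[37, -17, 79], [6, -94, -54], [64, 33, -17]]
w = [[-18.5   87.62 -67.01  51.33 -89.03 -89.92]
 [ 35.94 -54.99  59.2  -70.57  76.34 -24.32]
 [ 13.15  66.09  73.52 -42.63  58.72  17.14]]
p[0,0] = 15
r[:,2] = [79, -54, -17]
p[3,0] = 61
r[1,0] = 6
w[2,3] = -42.63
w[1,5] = -24.32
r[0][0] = 37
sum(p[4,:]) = 80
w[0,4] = -89.03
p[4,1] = 33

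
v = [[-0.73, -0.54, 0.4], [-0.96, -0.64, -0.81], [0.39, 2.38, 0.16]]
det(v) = -2.06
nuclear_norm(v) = 4.46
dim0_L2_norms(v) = [1.27, 2.52, 0.92]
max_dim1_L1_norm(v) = 2.93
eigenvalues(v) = [(-1.29+0j), (0.04+1.26j), (0.04-1.26j)]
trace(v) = -1.21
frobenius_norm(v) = 2.97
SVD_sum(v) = [[-0.24, -0.65, -0.09], [-0.35, -0.96, -0.13], [0.8, 2.21, 0.31]] + [[-0.08, 0.04, -0.07], [-0.7, 0.33, -0.56], [-0.33, 0.16, -0.26]] + [[-0.41, 0.07, 0.56], [0.09, -0.02, -0.12], [-0.08, 0.01, 0.11]]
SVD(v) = [[-0.26,-0.11,0.96], [-0.38,-0.90,-0.21], [0.89,-0.42,0.19]] @ diag([2.676322390740657, 1.0607402918408735, 0.7252782184000547]) @ [[0.34, 0.93, 0.13], [0.73, -0.35, 0.58], [-0.59, 0.10, 0.80]]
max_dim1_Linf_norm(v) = 2.38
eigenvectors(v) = [[(-0.72+0j), 0.03+0.29j, (0.03-0.29j)], [-0.27+0.00j, 0.04-0.49j, (0.04+0.49j)], [0.64+0.00j, (-0.82+0j), (-0.82-0j)]]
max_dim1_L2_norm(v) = 2.42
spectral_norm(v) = 2.68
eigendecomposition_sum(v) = [[(-1.1+0j), -0.66-0.00j, -0.07+0.00j], [-0.41+0.00j, -0.25-0.00j, -0.03+0.00j], [0.97-0.00j, 0.59+0.00j, 0.06-0.00j]] + [[0.18+0.09j,  0.06-0.33j,  0.23-0.04j], [(-0.27-0.19j),  (-0.2+0.52j),  (-0.39-0j)], [(-0.29+0.49j),  (0.9+0.26j),  0.05+0.66j]] + [[0.18-0.09j, (0.06+0.33j), 0.23+0.04j],[-0.27+0.19j, -0.20-0.52j, (-0.39+0j)],[-0.29-0.49j, (0.9-0.26j), 0.05-0.66j]]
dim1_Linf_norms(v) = [0.73, 0.96, 2.38]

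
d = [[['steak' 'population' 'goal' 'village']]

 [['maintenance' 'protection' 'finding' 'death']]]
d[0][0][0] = 'steak'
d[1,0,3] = 'death'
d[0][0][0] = 'steak'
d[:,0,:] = [['steak', 'population', 'goal', 'village'], ['maintenance', 'protection', 'finding', 'death']]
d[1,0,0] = 'maintenance'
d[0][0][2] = 'goal'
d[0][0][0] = 'steak'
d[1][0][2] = 'finding'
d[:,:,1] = [['population'], ['protection']]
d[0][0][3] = 'village'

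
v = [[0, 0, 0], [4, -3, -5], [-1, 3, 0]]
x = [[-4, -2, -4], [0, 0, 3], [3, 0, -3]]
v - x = [[4, 2, 4], [4, -3, -8], [-4, 3, 3]]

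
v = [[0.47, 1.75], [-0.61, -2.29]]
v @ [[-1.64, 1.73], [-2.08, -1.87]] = [[-4.41,-2.46], [5.76,3.23]]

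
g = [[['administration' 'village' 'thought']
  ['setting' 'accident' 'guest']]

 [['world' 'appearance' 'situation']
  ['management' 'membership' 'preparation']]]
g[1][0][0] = 'world'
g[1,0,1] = 'appearance'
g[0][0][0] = 'administration'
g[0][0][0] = 'administration'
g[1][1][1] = 'membership'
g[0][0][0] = 'administration'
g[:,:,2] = [['thought', 'guest'], ['situation', 'preparation']]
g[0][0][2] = 'thought'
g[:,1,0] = ['setting', 'management']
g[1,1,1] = 'membership'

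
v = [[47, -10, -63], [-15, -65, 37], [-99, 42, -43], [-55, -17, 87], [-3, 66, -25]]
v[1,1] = -65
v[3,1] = -17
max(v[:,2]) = 87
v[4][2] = -25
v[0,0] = 47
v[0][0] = 47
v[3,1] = -17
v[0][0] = 47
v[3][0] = -55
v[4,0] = -3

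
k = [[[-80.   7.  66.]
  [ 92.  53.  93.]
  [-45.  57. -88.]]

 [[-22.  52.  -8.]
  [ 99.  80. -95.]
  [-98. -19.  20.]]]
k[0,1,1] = 53.0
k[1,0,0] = -22.0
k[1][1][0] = 99.0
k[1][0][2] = -8.0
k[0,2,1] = 57.0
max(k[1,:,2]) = 20.0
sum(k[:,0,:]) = 15.0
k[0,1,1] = 53.0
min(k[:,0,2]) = -8.0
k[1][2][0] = -98.0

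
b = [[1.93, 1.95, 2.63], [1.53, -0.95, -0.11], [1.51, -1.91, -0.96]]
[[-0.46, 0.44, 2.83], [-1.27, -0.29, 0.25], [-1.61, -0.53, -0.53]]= b @[[-0.55, -0.36, 0.50], [0.47, -0.36, 0.50], [-0.12, 0.7, 0.34]]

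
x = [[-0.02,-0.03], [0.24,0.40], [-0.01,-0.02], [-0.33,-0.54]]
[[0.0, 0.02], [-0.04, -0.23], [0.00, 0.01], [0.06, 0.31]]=x @ [[-0.22, -0.33],[0.02, -0.37]]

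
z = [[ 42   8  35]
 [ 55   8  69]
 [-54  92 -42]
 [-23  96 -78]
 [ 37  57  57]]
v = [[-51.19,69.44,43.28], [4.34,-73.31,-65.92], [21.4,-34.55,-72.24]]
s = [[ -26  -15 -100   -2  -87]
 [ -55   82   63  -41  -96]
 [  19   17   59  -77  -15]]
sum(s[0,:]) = -230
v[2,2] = -72.24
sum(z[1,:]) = 132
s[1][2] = 63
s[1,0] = -55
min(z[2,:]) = -54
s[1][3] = -41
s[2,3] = -77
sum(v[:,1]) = -38.42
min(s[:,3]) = -77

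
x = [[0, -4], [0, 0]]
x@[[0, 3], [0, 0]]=[[0, 0], [0, 0]]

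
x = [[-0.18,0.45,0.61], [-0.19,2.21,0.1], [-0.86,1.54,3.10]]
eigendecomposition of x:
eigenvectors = [[0.97, -0.20, 0.13], [0.07, -0.07, -0.49], [0.23, -0.98, 0.86]]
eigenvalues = [0.0, 3.04, 2.09]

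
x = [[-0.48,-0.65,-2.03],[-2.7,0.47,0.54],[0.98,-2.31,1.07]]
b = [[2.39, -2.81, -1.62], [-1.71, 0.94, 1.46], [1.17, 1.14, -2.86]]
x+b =[[1.91, -3.46, -3.65],[-4.41, 1.41, 2.00],[2.15, -1.17, -1.79]]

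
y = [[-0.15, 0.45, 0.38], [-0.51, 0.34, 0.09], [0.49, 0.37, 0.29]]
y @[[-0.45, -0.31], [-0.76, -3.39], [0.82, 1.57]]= [[0.04, -0.88], [0.04, -0.85], [-0.26, -0.95]]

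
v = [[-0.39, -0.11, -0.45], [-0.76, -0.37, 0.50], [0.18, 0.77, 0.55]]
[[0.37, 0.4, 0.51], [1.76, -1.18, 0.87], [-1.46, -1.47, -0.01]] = v @ [[-0.98, 1.05, -1.34], [-2.04, -1.05, 0.34], [0.53, -1.54, -0.05]]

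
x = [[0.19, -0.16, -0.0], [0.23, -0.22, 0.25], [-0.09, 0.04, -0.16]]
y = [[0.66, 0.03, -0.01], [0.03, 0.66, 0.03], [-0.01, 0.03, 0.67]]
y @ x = [[0.13,-0.11,0.01], [0.15,-0.15,0.16], [-0.06,0.02,-0.1]]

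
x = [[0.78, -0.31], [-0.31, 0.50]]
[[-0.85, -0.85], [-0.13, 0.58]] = x @ [[-1.59, -0.84], [-1.25, 0.64]]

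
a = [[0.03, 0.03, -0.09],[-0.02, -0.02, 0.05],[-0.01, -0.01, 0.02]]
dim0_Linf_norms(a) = [0.03, 0.03, 0.09]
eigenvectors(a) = [[-0.84, 0.92, 0.71], [0.50, 0.09, -0.71], [0.22, 0.39, -0.00]]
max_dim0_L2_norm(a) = 0.1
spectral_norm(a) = 0.12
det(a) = -0.00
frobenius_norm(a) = 0.12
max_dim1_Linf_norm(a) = 0.09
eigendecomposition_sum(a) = [[0.03, 0.03, -0.09], [-0.02, -0.02, 0.05], [-0.01, -0.01, 0.02]] + [[-0.00, -0.00, -0.00], [-0.0, -0.0, -0.00], [-0.00, -0.00, -0.00]] + [[-0.0, -0.00, 0.0], [0.00, 0.00, -0.00], [0.0, 0.0, -0.00]]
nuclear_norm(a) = 0.12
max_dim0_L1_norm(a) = 0.16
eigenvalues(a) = [0.04, -0.01, 0.0]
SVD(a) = [[-0.85, -0.48, -0.23], [0.49, -0.54, -0.69], [0.21, -0.70, 0.69]] @ diag([0.1173559056993753, 0.005252751419907271, 1.6192556223006438e-18]) @ [[-0.32,  -0.32,  0.89], [0.63,  0.63,  0.45], [0.71,  -0.71,  -0.00]]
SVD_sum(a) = [[0.03, 0.03, -0.09], [-0.02, -0.02, 0.05], [-0.01, -0.01, 0.02]] + [[-0.0, -0.0, -0.0],[-0.00, -0.0, -0.0],[-0.0, -0.0, -0.00]] + [[-0.00, 0.0, 0.00],[-0.0, 0.0, 0.0],[0.00, -0.00, -0.00]]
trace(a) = 0.03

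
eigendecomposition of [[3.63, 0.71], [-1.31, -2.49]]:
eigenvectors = [[0.98, -0.12], [-0.21, 0.99]]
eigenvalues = [3.47, -2.33]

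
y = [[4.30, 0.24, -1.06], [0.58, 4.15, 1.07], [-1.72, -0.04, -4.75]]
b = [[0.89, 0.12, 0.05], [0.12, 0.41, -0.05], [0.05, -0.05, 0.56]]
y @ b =[[3.80, 0.67, -0.39], [1.07, 1.72, 0.42], [-1.77, 0.01, -2.74]]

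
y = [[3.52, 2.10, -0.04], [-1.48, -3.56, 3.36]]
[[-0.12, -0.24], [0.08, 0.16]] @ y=[[-0.07, 0.60, -0.80], [0.04, -0.4, 0.53]]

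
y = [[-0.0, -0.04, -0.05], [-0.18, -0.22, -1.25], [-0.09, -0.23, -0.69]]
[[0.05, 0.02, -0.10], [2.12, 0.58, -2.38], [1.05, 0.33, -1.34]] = y@[[0.34, -0.65, -0.2], [1.11, -0.16, 0.19], [-1.94, -0.34, 1.90]]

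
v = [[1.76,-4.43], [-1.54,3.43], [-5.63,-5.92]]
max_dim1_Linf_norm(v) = 5.92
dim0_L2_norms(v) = [6.1, 8.15]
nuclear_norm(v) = 13.94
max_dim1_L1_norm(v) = 11.55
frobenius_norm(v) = 10.18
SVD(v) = [[0.36, 0.69], [-0.27, -0.57], [0.89, -0.45]] @ diag([8.7627949610239, 5.178390142800572]) @ [[-0.46,  -0.89], [0.89,  -0.46]]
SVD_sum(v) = [[-1.43,-2.80], [1.07,2.10], [-3.57,-6.98]] + [[3.19,-1.63],[-2.61,1.33],[-2.06,1.06]]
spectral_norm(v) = 8.76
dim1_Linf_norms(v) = [4.43, 3.43, 5.92]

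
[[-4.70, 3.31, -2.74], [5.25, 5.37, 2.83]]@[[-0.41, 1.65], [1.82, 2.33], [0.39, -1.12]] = [[6.88, 3.03],[8.72, 18.01]]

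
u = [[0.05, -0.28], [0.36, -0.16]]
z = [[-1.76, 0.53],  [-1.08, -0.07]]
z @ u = [[0.1, 0.41], [-0.08, 0.31]]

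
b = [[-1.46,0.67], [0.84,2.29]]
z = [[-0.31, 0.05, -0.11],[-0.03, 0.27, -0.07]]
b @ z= [[0.43, 0.11, 0.11], [-0.33, 0.66, -0.25]]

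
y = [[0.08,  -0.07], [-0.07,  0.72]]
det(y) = 0.053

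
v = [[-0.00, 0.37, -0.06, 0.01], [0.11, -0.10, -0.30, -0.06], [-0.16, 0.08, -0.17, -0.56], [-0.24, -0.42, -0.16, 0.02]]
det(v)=0.022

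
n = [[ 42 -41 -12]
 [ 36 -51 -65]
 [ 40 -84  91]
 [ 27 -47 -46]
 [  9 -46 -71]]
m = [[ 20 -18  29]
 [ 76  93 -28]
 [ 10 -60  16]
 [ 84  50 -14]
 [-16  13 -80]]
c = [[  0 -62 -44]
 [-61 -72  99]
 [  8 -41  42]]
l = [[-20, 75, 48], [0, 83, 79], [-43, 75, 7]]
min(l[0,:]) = -20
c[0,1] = -62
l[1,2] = 79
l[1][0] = 0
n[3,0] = 27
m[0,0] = 20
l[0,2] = 48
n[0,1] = -41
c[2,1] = -41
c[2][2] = 42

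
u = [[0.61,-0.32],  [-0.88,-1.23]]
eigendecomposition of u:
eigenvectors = [[0.91, 0.16], [-0.41, 0.99]]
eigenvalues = [0.75, -1.37]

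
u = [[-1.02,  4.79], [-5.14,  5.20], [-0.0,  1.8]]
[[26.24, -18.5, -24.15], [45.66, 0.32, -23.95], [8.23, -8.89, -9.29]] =u @ [[-4.26,-5.06,-0.56], [4.57,-4.94,-5.16]]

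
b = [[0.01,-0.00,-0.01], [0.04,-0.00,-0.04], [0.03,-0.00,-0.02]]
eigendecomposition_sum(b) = [[(-0+0j), (-0+0j), (-0+0j)],[0.00+0.00j, -0.00+0.00j, -0j],[(-0+0j), -0.00+0.00j, (-0+0j)]] + [[0.00+0.01j, -0.00+0.00j, -0.00-0.00j], [(0.02+0.03j), (-0+0j), (-0.02-0.01j)], [(0.01+0.01j), (-0+0j), -0.01-0.00j]] + [[-0.01j, 0.00-0.00j, (-0.01+0j)], [(0.02-0.03j), 0.00-0.00j, (-0.02+0.01j)], [0.01-0.01j, 0.00-0.00j, (-0.01+0j)]]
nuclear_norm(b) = 0.07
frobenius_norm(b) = 0.07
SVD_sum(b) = [[0.01, 0.00, -0.01], [0.04, 0.00, -0.04], [0.03, 0.00, -0.02]] + [[-0.00, 0.00, -0.00], [-0.00, 0.00, -0.00], [0.00, 0.00, 0.00]] + [[0.0,-0.0,0.00],[0.0,0.0,0.0],[0.0,0.00,0.00]]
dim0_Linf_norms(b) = [0.04, 0.0, 0.04]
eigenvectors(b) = [[0j, -0.22-0.00j, -0.22+0.00j], [(1+0j), (-0.89+0j), -0.89-0.00j], [0.00+0.00j, -0.34+0.19j, (-0.34-0.19j)]]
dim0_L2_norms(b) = [0.05, 0.0, 0.05]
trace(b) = -0.01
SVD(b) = [[-0.21, -0.13, -0.97], [-0.83, -0.51, 0.24], [-0.52, 0.85, 0.00]] @ diag([0.06829016810824129, 0.00603762699644033, 0.0]) @ [[-0.74, 0.00, 0.67], [0.67, 0.0, 0.74], [0.0, 1.0, 0.0]]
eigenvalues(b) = [(-0+0j), (-0.01+0.01j), (-0.01-0.01j)]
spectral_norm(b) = 0.07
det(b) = 0.00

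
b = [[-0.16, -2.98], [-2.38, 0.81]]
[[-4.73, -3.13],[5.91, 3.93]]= b @ [[-1.91, -1.27], [1.69, 1.12]]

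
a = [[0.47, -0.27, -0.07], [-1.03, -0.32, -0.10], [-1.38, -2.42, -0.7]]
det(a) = 0.01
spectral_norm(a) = 2.99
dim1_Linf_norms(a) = [0.47, 1.03, 2.42]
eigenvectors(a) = [[0.07,0.57,-0.01], [0.18,-0.63,-0.27], [0.98,0.52,0.96]]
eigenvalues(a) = [-1.25, 0.7, -0.01]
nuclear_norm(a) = 3.89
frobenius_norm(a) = 3.12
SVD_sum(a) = [[0.01, 0.02, 0.00], [-0.45, -0.68, -0.20], [-1.55, -2.31, -0.67]] + [[0.46, -0.29, -0.08], [-0.58, 0.36, 0.10], [0.17, -0.11, -0.03]] + [[-0.0, -0.00, 0.00], [-0.00, -0.00, 0.0], [0.00, 0.00, -0.0]]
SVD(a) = [[-0.01, 0.61, 0.79], [0.28, -0.76, 0.58], [0.96, 0.23, -0.17]] @ diag([2.9857023979459396, 0.8990979781481646, 0.002004143145496422]) @ [[-0.54, -0.81, -0.23], [0.84, -0.52, -0.14], [-0.01, -0.27, 0.96]]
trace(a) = -0.55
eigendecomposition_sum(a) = [[-0.14, -0.16, -0.05],[-0.36, -0.43, -0.13],[-1.94, -2.33, -0.68]] + [[0.61, -0.11, -0.02],[-0.66, 0.12, 0.02],[0.55, -0.10, -0.02]] + [[-0.0, -0.00, 0.00],[-0.00, -0.0, 0.00],[0.01, 0.01, -0.0]]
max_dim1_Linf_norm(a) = 2.42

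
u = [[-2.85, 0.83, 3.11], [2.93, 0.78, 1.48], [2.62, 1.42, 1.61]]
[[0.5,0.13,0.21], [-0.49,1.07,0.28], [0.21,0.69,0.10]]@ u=[[-0.49, 0.81, 2.09], [5.27, 0.83, 0.51], [1.69, 0.85, 1.84]]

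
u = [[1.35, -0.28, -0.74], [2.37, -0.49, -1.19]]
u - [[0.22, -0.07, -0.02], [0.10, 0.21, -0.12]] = [[1.13, -0.21, -0.72], [2.27, -0.70, -1.07]]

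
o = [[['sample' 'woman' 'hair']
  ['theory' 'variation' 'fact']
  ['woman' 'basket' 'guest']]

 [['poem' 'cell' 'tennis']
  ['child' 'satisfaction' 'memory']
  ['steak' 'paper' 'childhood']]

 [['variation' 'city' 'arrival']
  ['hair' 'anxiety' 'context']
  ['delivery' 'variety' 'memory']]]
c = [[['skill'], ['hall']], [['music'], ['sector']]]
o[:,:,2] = [['hair', 'fact', 'guest'], ['tennis', 'memory', 'childhood'], ['arrival', 'context', 'memory']]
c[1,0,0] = 'music'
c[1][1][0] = 'sector'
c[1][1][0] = 'sector'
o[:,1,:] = [['theory', 'variation', 'fact'], ['child', 'satisfaction', 'memory'], ['hair', 'anxiety', 'context']]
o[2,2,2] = 'memory'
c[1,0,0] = 'music'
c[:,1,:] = [['hall'], ['sector']]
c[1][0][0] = 'music'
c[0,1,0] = 'hall'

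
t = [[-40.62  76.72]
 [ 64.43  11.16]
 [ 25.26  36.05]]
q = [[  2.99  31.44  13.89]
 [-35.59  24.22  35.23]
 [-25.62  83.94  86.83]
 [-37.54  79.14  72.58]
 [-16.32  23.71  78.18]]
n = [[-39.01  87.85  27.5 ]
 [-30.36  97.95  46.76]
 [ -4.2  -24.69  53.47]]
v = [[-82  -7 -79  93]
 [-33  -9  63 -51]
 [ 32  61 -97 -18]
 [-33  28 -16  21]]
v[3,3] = 21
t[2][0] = 25.26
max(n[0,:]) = 87.85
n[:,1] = [87.85, 97.95, -24.69]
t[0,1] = 76.72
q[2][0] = -25.62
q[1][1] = 24.22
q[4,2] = 78.18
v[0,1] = -7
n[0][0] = -39.01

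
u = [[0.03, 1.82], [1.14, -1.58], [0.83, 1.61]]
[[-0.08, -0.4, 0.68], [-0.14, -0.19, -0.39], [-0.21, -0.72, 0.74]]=u@[[-0.18, -0.46, 0.17], [-0.04, -0.21, 0.37]]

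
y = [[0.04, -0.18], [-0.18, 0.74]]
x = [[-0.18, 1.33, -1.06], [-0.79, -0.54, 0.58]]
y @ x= [[0.14, 0.15, -0.15], [-0.55, -0.64, 0.62]]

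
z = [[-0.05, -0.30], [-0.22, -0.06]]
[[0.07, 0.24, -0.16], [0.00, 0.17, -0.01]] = z @ [[0.06, -0.57, -0.1],[-0.24, -0.72, 0.55]]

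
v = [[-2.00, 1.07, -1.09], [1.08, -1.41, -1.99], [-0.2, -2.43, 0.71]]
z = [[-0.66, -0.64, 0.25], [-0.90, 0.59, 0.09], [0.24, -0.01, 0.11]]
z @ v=[[0.58,-0.41,2.17], [2.42,-2.01,-0.13], [-0.51,0.00,-0.16]]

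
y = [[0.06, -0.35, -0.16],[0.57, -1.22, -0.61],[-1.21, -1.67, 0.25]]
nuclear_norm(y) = 3.57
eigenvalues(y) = [0.85, -0.07, -1.69]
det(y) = 0.10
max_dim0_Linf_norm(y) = 1.67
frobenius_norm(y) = 2.58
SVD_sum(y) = [[-0.12, -0.28, -0.01],[-0.35, -0.86, -0.02],[-0.76, -1.85, -0.05]] + [[0.19, -0.08, -0.12], [0.92, -0.36, -0.60], [-0.46, 0.18, 0.3]] + [[-0.02, 0.01, -0.03], [0.0, -0.0, 0.01], [0.00, -0.00, 0.00]]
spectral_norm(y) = 2.22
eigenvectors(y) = [[-0.06, -0.50, 0.2], [-0.30, 0.2, 0.68], [0.95, -0.84, 0.71]]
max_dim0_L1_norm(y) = 3.24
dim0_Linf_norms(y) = [1.21, 1.67, 0.61]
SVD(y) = [[0.14, -0.18, 0.97], [0.42, -0.88, -0.22], [0.90, 0.44, -0.04]] @ diag([2.2232003504326032, 1.3072037351422399, 0.03462075485208216]) @ [[-0.38,-0.93,-0.02],[-0.8,0.31,0.52],[-0.47,0.21,-0.86]]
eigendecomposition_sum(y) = [[0.08, 0.02, -0.04], [0.39, 0.10, -0.21], [-1.26, -0.33, 0.67]] + [[-0.07, 0.02, 0.0], [0.03, -0.01, -0.00], [-0.11, 0.03, 0.00]] + [[0.04, -0.39, -0.12], [0.15, -1.31, -0.4], [0.16, -1.37, -0.42]]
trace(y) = -0.91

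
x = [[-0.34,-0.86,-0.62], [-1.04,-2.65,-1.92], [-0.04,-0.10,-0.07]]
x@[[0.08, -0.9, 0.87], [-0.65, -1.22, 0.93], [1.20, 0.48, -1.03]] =[[-0.21, 1.06, -0.46], [-0.66, 3.25, -1.39], [-0.02, 0.12, -0.06]]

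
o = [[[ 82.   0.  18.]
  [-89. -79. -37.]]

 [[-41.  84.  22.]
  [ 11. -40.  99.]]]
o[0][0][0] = 82.0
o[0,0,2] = 18.0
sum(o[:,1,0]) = -78.0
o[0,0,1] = 0.0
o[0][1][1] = -79.0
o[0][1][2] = -37.0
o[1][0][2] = 22.0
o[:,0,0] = [82.0, -41.0]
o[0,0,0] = 82.0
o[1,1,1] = -40.0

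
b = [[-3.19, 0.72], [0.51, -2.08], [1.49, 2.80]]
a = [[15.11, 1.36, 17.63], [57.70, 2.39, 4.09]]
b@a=[[-6.66, -2.62, -53.29], [-112.31, -4.28, 0.48], [184.07, 8.72, 37.72]]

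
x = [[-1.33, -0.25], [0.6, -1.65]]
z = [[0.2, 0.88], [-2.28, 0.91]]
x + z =[[-1.13,0.63], [-1.68,-0.74]]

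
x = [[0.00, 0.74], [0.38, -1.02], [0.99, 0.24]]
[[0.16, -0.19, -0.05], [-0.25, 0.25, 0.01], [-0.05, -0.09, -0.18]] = x @ [[-0.1, -0.03, -0.16], [0.21, -0.26, -0.07]]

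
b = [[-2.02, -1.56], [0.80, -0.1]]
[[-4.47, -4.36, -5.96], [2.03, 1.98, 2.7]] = b@[[2.49, 2.43, 3.32],[-0.36, -0.35, -0.48]]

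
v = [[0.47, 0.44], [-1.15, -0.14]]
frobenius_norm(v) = 1.33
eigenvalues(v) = [(0.16+0.64j), (0.16-0.64j)]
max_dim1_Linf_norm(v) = 1.15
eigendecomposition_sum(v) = [[(0.24+0.28j), (0.22-0.06j)],  [-0.57+0.15j, (-0.07+0.36j)]] + [[0.24-0.28j, (0.22+0.06j)],[(-0.57-0.15j), -0.07-0.36j]]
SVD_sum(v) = [[0.55, 0.14], [-1.11, -0.29]] + [[-0.08, 0.3], [-0.04, 0.15]]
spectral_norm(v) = 1.28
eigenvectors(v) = [[0.23+0.48j,  (0.23-0.48j)], [(-0.85+0j),  (-0.85-0j)]]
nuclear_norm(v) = 1.62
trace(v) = 0.33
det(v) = 0.44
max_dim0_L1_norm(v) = 1.62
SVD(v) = [[-0.44, 0.90],[0.90, 0.44]] @ diag([1.279969893116924, 0.34391433920999903]) @ [[-0.97, -0.25], [-0.25, 0.97]]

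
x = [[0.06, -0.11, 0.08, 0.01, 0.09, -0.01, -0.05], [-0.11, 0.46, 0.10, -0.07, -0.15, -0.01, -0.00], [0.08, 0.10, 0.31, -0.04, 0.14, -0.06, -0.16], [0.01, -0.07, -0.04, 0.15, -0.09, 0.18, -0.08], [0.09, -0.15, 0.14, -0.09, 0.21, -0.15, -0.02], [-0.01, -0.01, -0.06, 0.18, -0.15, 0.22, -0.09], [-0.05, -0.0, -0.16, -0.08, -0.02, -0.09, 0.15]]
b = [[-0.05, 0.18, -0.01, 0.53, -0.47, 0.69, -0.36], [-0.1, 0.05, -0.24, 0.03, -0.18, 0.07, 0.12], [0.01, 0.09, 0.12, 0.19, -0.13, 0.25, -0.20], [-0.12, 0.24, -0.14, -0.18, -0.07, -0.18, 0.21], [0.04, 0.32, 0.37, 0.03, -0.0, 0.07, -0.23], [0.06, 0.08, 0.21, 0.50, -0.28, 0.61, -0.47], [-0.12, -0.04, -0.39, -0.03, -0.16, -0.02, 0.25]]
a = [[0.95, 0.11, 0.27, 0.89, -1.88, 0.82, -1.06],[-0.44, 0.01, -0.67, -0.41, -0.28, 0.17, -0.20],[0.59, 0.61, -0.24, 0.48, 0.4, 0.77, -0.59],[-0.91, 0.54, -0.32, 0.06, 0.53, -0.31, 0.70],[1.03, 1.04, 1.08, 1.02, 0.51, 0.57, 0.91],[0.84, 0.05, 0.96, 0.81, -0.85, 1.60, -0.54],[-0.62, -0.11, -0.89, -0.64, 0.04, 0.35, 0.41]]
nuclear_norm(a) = 10.46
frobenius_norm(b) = 1.78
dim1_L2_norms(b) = [1.07, 0.35, 0.42, 0.45, 0.55, 0.99, 0.51]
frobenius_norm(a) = 5.08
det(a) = -0.95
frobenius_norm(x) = 0.92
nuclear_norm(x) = 1.60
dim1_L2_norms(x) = [0.18, 0.51, 0.4, 0.28, 0.35, 0.34, 0.26]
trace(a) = 3.30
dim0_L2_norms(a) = [2.1, 1.33, 1.89, 1.82, 2.24, 2.1, 1.81]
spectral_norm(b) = 1.54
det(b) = -0.00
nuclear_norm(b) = 2.79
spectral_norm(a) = 3.89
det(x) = -0.00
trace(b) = 0.80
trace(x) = 1.56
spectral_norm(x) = 0.59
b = a @ x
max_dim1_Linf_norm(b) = 0.69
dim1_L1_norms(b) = [2.29, 0.79, 0.99, 1.14, 1.06, 2.21, 1.01]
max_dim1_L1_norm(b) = 2.29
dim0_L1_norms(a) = [5.38, 2.47, 4.43, 4.31, 4.49, 4.59, 4.41]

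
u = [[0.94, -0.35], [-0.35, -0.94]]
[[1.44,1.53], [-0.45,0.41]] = u@[[1.5, 1.29], [-0.08, -0.92]]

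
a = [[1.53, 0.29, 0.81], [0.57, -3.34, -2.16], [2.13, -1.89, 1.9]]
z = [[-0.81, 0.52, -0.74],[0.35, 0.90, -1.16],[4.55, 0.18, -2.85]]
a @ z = [[2.55, 1.2, -3.78], [-11.46, -3.1, 9.61], [6.26, -0.25, -4.80]]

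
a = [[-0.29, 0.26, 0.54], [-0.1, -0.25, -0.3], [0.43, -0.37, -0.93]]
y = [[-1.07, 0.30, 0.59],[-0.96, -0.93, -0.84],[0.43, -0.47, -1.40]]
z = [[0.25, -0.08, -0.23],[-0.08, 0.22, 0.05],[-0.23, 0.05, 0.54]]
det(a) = -0.01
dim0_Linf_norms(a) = [0.43, 0.37, 0.93]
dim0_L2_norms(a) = [0.53, 0.52, 1.12]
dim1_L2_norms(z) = [0.35, 0.24, 0.59]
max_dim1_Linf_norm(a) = 0.93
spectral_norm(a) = 1.31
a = z @ y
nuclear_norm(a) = 1.62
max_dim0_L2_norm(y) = 1.74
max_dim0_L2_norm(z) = 0.59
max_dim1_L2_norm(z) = 0.59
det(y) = -0.98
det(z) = 0.02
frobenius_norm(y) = 2.54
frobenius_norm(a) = 1.34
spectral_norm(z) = 0.68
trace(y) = -3.40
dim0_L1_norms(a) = [0.82, 0.88, 1.77]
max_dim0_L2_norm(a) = 1.12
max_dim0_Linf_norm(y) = 1.4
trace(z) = 1.01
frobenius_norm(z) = 0.73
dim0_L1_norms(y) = [2.46, 1.7, 2.83]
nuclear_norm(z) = 1.01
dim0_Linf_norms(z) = [0.25, 0.22, 0.54]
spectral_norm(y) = 1.99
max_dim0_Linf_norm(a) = 0.93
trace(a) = -1.47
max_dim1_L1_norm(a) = 1.73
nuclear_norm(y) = 3.85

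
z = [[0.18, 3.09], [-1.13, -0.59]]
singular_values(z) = [3.17, 1.07]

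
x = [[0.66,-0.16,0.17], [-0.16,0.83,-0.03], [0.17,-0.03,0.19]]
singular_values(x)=[0.94, 0.6, 0.13]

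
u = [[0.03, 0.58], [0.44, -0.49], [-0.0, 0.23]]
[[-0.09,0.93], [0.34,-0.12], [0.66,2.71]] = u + [[-0.12, 0.35], [-0.1, 0.37], [0.66, 2.48]]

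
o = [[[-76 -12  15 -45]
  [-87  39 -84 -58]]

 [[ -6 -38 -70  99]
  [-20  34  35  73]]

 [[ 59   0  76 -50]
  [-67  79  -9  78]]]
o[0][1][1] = 39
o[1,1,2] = 35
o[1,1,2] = 35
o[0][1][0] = -87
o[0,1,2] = -84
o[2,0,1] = 0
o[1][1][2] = 35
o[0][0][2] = 15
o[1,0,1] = -38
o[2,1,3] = 78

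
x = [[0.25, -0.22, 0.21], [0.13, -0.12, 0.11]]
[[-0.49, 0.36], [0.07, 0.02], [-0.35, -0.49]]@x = [[-0.08, 0.06, -0.06],[0.02, -0.02, 0.02],[-0.15, 0.14, -0.13]]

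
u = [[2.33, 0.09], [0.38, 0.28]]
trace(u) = 2.61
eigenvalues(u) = [2.35, 0.26]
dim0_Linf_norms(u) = [2.33, 0.28]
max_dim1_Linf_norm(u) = 2.33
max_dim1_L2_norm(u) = 2.33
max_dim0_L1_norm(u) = 2.71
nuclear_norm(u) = 2.63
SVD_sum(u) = [[2.33, 0.13], [0.39, 0.02]] + [[0.0, -0.04], [-0.01, 0.26]]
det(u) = 0.62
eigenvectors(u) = [[0.98,-0.04], [0.18,1.00]]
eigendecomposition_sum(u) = [[2.33, 0.1], [0.43, 0.02]] + [[0.00, -0.01], [-0.05, 0.26]]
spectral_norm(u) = 2.36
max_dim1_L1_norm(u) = 2.42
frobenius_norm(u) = 2.38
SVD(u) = [[-0.99, -0.17], [-0.17, 0.99]] @ diag([2.3646248731605533, 0.26143681689929743]) @ [[-1.00, -0.06], [-0.06, 1.00]]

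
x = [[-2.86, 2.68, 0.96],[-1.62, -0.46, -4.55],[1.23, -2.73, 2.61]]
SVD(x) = [[0.26, 0.84, -0.48], [0.74, -0.49, -0.47], [-0.63, -0.23, -0.74]] @ diag([5.827339612228248, 4.378917444132857, 1.5707307411598326]) @ [[-0.46, 0.35, -0.81], [-0.43, 0.71, 0.55], [0.77, 0.61, -0.18]]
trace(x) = -0.71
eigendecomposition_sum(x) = [[(-0.15+0j), (0.25+0j), (-0.61-0j)], [-0.75+0.00j, (1.21+0j), -3.01-0.00j], [0.90-0.00j, (-1.45+0j), (3.62+0j)]] + [[-1.35+0.68j, 1.22+2.66j, (0.79+2.33j)], [(-0.43-0.42j), -0.83+0.81j, -0.77+0.60j], [0.16-0.34j, (-0.64-0.34j), -0.50-0.34j]] + [[-1.35-0.68j,(1.22-2.66j),(0.79-2.33j)], [(-0.43+0.42j),(-0.83-0.81j),(-0.77-0.6j)], [0.16+0.34j,-0.64+0.34j,(-0.5+0.34j)]]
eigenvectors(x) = [[(0.13+0j), 0.91+0.00j, 0.91-0.00j], [(0.63+0j), 0.12+0.34j, 0.12-0.34j], [(-0.76+0j), (-0.18+0.14j), -0.18-0.14j]]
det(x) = 40.08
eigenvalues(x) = [(4.68+0j), (-2.69+1.15j), (-2.69-1.15j)]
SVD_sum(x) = [[-0.69, 0.53, -1.21], [-1.98, 1.51, -3.49], [1.69, -1.29, 2.97]] + [[-1.59, 2.61, 2.04], [0.93, -1.53, -1.19], [0.44, -0.73, -0.57]] + [[-0.58, -0.46, 0.13], [-0.57, -0.45, 0.13], [-0.90, -0.71, 0.21]]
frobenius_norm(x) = 7.46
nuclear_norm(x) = 11.78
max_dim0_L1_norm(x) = 8.12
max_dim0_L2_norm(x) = 5.33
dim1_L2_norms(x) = [4.04, 4.85, 3.97]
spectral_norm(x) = 5.83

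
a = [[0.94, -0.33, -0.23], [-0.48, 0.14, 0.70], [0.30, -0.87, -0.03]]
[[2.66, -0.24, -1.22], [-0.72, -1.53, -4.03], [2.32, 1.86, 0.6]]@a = [[2.25, 0.15, -0.74], [-1.15, 3.53, -0.78], [1.47, -1.03, 0.75]]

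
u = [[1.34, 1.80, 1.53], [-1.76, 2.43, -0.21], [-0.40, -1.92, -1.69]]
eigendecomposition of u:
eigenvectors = [[0.36-0.48j, 0.36+0.48j, (-0.43+0j)], [0.68+0.00j, 0.68-0.00j, (-0.16+0j)], [-0.37+0.19j, -0.37-0.19j, 0.89+0.00j]]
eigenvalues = [(1.62+1.17j), (1.62-1.17j), (-1.15+0j)]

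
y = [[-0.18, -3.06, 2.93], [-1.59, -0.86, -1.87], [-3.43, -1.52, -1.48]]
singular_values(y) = [4.72, 4.28, 0.68]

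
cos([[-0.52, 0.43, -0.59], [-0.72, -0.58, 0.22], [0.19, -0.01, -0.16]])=[[1.06,0.24,-0.26], [-0.42,0.97,-0.11], [0.07,-0.04,1.04]]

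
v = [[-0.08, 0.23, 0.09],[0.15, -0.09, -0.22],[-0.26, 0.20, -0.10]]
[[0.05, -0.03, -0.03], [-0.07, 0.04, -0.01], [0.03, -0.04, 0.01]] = v@ [[-0.11,  0.15,  -0.15], [0.11,  -0.05,  -0.16], [0.19,  -0.07,  -0.01]]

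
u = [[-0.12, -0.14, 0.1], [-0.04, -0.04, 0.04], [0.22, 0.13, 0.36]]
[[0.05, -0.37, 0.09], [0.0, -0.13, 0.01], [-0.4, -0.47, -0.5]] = u @[[0.20, 0.0, 0.26], [-1.1, 1.35, -1.55], [-0.84, -1.79, -0.98]]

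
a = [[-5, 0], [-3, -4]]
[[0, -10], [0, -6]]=a @ [[0, 2], [0, 0]]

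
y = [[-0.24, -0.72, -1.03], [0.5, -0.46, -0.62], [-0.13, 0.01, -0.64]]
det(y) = -0.304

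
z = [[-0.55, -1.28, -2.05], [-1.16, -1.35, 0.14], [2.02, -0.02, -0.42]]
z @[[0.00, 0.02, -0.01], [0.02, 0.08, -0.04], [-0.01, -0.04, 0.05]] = [[-0.01, -0.03, -0.05], [-0.03, -0.14, 0.07], [0.0, 0.06, -0.04]]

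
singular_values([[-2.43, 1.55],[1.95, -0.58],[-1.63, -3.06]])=[3.52, 3.47]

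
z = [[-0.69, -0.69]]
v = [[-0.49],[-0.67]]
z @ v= [[0.8]]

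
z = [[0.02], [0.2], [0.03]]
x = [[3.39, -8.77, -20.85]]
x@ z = [[-2.31]]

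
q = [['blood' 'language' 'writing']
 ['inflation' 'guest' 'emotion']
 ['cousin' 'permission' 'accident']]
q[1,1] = 'guest'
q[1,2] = 'emotion'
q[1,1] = 'guest'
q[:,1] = ['language', 'guest', 'permission']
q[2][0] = 'cousin'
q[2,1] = 'permission'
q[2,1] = 'permission'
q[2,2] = 'accident'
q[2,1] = 'permission'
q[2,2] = 'accident'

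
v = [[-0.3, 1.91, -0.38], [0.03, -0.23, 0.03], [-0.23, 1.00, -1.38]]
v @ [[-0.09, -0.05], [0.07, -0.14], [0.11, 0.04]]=[[0.12, -0.27], [-0.02, 0.03], [-0.06, -0.18]]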